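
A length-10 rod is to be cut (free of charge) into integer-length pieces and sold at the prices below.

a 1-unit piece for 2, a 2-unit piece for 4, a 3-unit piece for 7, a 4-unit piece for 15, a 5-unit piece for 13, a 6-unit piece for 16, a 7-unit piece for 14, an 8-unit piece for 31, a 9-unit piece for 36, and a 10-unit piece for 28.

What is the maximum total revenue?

Build r[k] bottom-up: r[k] = max over allowed piece i of (p[i] + r[k−i]).
r[1] = 2
r[2] = max(2+2, 4+0) = 4
r[3] = max(2+4, 4+2, 7+0) = 7
r[4] = max(2+7, 4+4, 7+2, 15+0) = 15
r[5] = max(2+15, 4+7, 7+4, 15+2, 13+0) = 17
r[6] = max(2+17, 4+15, 7+7, 15+4, 13+2, 16+0) = 19
r[7] = max(2+19, 4+17, 7+15, …, 16+2, 14+0) = 22
r[8] = max(2+22, 4+19, 7+17, …, 14+2, 31+0) = 31
r[9] = max(2+31, 4+22, 7+19, …, 31+2, 36+0) = 36
r[10] = max(2+36, 4+31, 7+22, …, 36+2, 28+0) = 38
One optimal cutting: 9 + 1 → 36 + 2 = 38.

38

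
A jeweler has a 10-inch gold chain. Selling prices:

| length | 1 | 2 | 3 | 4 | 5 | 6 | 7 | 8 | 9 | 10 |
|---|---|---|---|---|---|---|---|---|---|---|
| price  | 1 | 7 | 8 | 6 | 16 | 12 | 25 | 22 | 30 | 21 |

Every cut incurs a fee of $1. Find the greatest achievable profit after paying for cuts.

Consider every possible first cut. v[k] is the best of p[i]+v[k−i] over all sellable i≤k, charging 1 whenever i<k.
v[1] = 1
v[2] = max(1+1-1, 7+0) = 7
v[3] = max(1+7-1, 7+1-1, 8+0) = 8
v[4] = max(1+8-1, 7+7-1, 8+1-1, 6+0) = 13
v[5] = max(1+13-1, 7+8-1, 8+7-1, 6+1-1, 16+0) = 16
v[6] = max(1+16-1, 7+13-1, 8+8-1, 6+7-1, 16+1-1, 12+0) = 19
v[7] = max(1+19-1, 7+16-1, 8+13-1, …, 12+1-1, 25+0) = 25
v[8] = max(1+25-1, 7+19-1, 8+16-1, …, 25+1-1, 22+0) = 25
v[9] = max(1+25-1, 7+25-1, 8+19-1, …, 22+1-1, 30+0) = 31
v[10] = max(1+31-1, 7+25-1, 8+25-1, …, 30+1-1, 21+0) = 32
One optimal plan: pieces 7 + 3 (1 cut) → $33 − $1 = $32.

32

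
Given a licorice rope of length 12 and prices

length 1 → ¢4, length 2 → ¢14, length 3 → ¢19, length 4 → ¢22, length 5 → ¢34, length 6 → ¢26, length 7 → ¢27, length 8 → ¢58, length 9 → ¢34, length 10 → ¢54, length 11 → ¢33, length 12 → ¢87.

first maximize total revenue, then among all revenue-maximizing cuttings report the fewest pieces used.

Let r[k] be the best obtainable value from length k. For each k, try every first piece i and keep the best of price[i] + r[k−i].
r[1] = 4
r[2] = max(4+4, 14+0) = 14
r[3] = max(4+14, 14+4, 19+0) = 19
r[4] = max(4+19, 14+14, 19+4, 22+0) = 28
r[5] = max(4+28, 14+19, 19+14, 22+4, 34+0) = 34
r[6] = max(4+34, 14+28, 19+19, 22+14, 34+4, 26+0) = 42
r[7] = max(4+42, 14+34, 19+28, …, 26+4, 27+0) = 48
r[8] = max(4+48, 14+42, 19+34, …, 27+4, 58+0) = 58
r[9] = max(4+58, 14+48, 19+42, …, 58+4, 34+0) = 62
r[10] = max(4+62, 14+58, 19+48, …, 34+4, 54+0) = 72
r[11] = max(4+72, 14+62, 19+58, …, 54+4, 33+0) = 77
r[12] = max(4+77, 14+72, 19+62, …, 33+4, 87+0) = 87
Maximum revenue is ¢87.
Now minimize piece count subject to staying optimal: for each k, pieces[k] = 1 + min over i with p[i]+r[k−i]=r[k] of pieces[k−i].
pieces[9] = 2
pieces[10] = 2
pieces[11] = 2
pieces[12] = 1

1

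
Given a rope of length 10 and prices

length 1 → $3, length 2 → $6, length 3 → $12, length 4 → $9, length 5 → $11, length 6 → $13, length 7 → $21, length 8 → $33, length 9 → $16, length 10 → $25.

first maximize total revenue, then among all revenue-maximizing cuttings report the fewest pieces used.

2

Build r[k] bottom-up: r[k] = max over allowed piece i of (p[i] + r[k−i]).
r[1] = 3
r[2] = max(3+3, 6+0) = 6
r[3] = max(3+6, 6+3, 12+0) = 12
r[4] = max(3+12, 6+6, 12+3, 9+0) = 15
r[5] = max(3+15, 6+12, 12+6, 9+3, 11+0) = 18
r[6] = max(3+18, 6+15, 12+12, 9+6, 11+3, 13+0) = 24
r[7] = max(3+24, 6+18, 12+15, …, 13+3, 21+0) = 27
r[8] = max(3+27, 6+24, 12+18, …, 21+3, 33+0) = 33
r[9] = max(3+33, 6+27, 12+24, …, 33+3, 16+0) = 36
r[10] = max(3+36, 6+33, 12+27, …, 16+3, 25+0) = 39
Maximum revenue is $39.
Now minimize piece count subject to staying optimal: for each k, pieces[k] = 1 + min over i with p[i]+r[k−i]=r[k] of pieces[k−i].
pieces[7] = 3
pieces[8] = 1
pieces[9] = 2
pieces[10] = 2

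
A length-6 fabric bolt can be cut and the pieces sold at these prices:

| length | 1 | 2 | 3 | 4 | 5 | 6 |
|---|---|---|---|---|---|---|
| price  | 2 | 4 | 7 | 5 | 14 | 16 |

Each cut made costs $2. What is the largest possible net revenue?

16

Let net[k] be the best obtainable value from length k. For each k, try every first piece i and keep the best of price[i] + net[k−i] minus the 2 cut fee when i<k.
net[1] = 2
net[2] = 4
net[3] = 7
net[4] = 7  (first piece 1, then net[3]=7)
net[5] = 14
net[6] = 16
Best is to make no cuts and sell whole for $16.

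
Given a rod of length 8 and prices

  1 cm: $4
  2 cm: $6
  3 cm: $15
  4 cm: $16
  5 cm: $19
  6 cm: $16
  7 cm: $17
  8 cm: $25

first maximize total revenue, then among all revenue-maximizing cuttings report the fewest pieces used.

Let r[k] be the best obtainable value from length k. For each k, try every first piece i and keep the best of price[i] + r[k−i].
r[1] = 4
r[2] = 8  (first piece 1, then r[1]=4)
r[3] = 15
r[4] = 19  (first piece 1, then r[3]=15)
r[5] = 23  (first piece 1, then r[4]=19)
r[6] = 30  (first piece 3, then r[3]=15)
r[7] = 34  (first piece 1, then r[6]=30)
r[8] = 38  (first piece 1, then r[7]=34)
Maximum revenue is $38.
Now minimize piece count subject to staying optimal: for each k, pieces[k] = 1 + min over i with p[i]+r[k−i]=r[k] of pieces[k−i].
pieces[5] = 3
pieces[6] = 2
pieces[7] = 3
pieces[8] = 4

4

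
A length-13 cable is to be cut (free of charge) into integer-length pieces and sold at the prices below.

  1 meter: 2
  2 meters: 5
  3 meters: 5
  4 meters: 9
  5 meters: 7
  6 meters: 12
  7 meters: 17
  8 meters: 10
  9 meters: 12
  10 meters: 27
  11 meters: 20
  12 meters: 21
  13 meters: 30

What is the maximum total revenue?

34

Build best[k] bottom-up: best[k] = max over allowed piece i of (p[i] + best[k−i]).
best[1] = 2
best[2] = max(2+2, 5+0) = 5
best[3] = max(2+5, 5+2, 5+0) = 7
best[4] = max(2+7, 5+5, 5+2, 9+0) = 10
best[5] = max(2+10, 5+7, 5+5, 9+2, 7+0) = 12
best[6] = max(2+12, 5+10, 5+7, 9+5, 7+2, 12+0) = 15
best[7] = max(2+15, 5+12, 5+10, …, 12+2, 17+0) = 17
best[8] = max(2+17, 5+15, 5+12, …, 17+2, 10+0) = 20
best[9] = max(2+20, 5+17, 5+15, …, 10+2, 12+0) = 22
best[10] = max(2+22, 5+20, 5+17, …, 12+2, 27+0) = 27
best[11] = max(2+27, 5+22, 5+20, …, 27+2, 20+0) = 29
best[12] = max(2+29, 5+27, 5+22, …, 20+2, 21+0) = 32
best[13] = max(2+32, 5+29, 5+27, …, 21+2, 30+0) = 34
One optimal cutting: 10 + 2 + 1 → 27 + 5 + 2 = 34.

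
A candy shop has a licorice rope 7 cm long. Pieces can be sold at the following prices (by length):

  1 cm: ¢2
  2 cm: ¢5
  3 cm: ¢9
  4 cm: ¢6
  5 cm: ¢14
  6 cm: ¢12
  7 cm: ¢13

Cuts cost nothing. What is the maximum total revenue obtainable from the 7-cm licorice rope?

20

Consider every possible first cut. R[k] is the best of p[i]+R[k−i] over all sellable i≤k.
R[1] = 2
R[2] = 5
R[3] = 9
R[4] = 11  (first piece 1, then R[3]=9)
R[5] = 14  (first piece 2, then R[3]=9)
R[6] = 18  (first piece 3, then R[3]=9)
R[7] = 20  (first piece 1, then R[6]=18)
One optimal cutting: 3 + 3 + 1 → ¢9 + ¢9 + ¢2 = ¢20.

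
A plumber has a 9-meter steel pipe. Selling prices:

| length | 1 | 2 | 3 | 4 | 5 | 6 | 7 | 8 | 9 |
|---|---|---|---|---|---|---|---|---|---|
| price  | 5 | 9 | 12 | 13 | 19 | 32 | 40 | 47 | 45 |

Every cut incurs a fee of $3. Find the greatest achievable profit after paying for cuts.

Let v[k] be the best obtainable value from length k. For each k, try every first piece i and keep the best of price[i] + v[k−i] minus the 3 cut fee when i<k.
v[1] = 5
v[2] = max(5+5-3, 9+0) = 9
v[3] = max(5+9-3, 9+5-3, 12+0) = 12
v[4] = max(5+12-3, 9+9-3, 12+5-3, 13+0) = 15
v[5] = max(5+15-3, 9+12-3, 12+9-3, 13+5-3, 19+0) = 19
v[6] = max(5+19-3, 9+15-3, 12+12-3, 13+9-3, 19+5-3, 32+0) = 32
v[7] = max(5+32-3, 9+19-3, 12+15-3, …, 32+5-3, 40+0) = 40
v[8] = max(5+40-3, 9+32-3, 12+19-3, …, 40+5-3, 47+0) = 47
v[9] = max(5+47-3, 9+40-3, 12+32-3, …, 47+5-3, 45+0) = 49
One optimal plan: pieces 8 + 1 (1 cut) → $52 − $3 = $49.

49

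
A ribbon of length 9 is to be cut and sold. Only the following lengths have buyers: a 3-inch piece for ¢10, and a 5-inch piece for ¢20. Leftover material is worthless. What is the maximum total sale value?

Let r[k] be the best obtainable value from length k. For each k, try every first piece i and keep the best of price[i] + r[k−i].
r[1] = 0
r[2] = 0
r[3] = 10
r[4] = 10
r[5] = 20
r[6] = 20
r[7] = 20
r[8] = 30  (first piece 3, then r[5]=20)
r[9] = 30
One optimal cutting: pieces 5 + 3 with 1 inch of scrap → ¢30.

30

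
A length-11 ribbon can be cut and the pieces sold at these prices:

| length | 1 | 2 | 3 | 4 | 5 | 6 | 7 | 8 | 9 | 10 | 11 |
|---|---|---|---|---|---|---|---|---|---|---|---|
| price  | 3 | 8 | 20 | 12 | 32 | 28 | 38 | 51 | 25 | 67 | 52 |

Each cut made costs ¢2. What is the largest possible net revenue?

69

Let r[k] be the best obtainable value from length k. For each k, try every first piece i and keep the best of price[i] + r[k−i] minus the 2 cut fee when i<k.
r[1] = 3
r[2] = max(3+3-2, 8+0) = 8
r[3] = max(3+8-2, 8+3-2, 20+0) = 20
r[4] = max(3+20-2, 8+8-2, 20+3-2, 12+0) = 21
r[5] = max(3+21-2, 8+20-2, 20+8-2, 12+3-2, 32+0) = 32
r[6] = max(3+32-2, 8+21-2, 20+20-2, 12+8-2, 32+3-2, 28+0) = 38
r[7] = max(3+38-2, 8+32-2, 20+21-2, …, 28+3-2, 38+0) = 39
r[8] = max(3+39-2, 8+38-2, 20+32-2, …, 38+3-2, 51+0) = 51
r[9] = max(3+51-2, 8+39-2, 20+38-2, …, 51+3-2, 25+0) = 56
r[10] = max(3+56-2, 8+51-2, 20+39-2, …, 25+3-2, 67+0) = 67
r[11] = max(3+67-2, 8+56-2, 20+51-2, …, 67+3-2, 52+0) = 69
One optimal plan: pieces 8 + 3 (1 cut) → ¢71 − ¢2 = ¢69.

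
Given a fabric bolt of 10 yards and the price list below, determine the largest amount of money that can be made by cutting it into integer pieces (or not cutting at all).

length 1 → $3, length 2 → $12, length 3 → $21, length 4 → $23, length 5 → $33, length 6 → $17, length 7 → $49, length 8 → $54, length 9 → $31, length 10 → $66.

Consider every possible first cut. r[k] is the best of p[i]+r[k−i] over all sellable i≤k.
r[1] = 3
r[2] = 12
r[3] = 21
r[4] = 24  (first piece 1, then r[3]=21)
r[5] = 33  (first piece 2, then r[3]=21)
r[6] = 42  (first piece 3, then r[3]=21)
r[7] = 49
r[8] = 54  (first piece 2, then r[6]=42)
r[9] = 63  (first piece 3, then r[6]=42)
r[10] = 70  (first piece 3, then r[7]=49)
One optimal cutting: 7 + 3 → $49 + $21 = $70.

70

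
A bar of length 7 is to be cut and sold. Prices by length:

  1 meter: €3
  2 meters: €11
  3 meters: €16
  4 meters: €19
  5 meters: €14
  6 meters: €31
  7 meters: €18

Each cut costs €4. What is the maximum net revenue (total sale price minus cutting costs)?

31

Let net[k] be the best obtainable value from length k. For each k, try every first piece i and keep the best of price[i] + net[k−i] minus the 4 cut fee when i<k.
net[1] = 3
net[2] = 11
net[3] = 16
net[4] = 19
net[5] = 23  (first piece 2, then net[3]=16)
net[6] = 31
net[7] = 31  (first piece 3, then net[4]=19)
One optimal plan: pieces 4 + 3 (1 cut) → €35 − €4 = €31.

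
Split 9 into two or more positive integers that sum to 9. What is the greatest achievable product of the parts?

Fill f[k] for k=2..9: at each k try every first piece i and multiply by the better of (k−i) uncut or f[k−i].
f[2] = 1×max(1,0) = 1×1 = 1
f[3] = max(1×2, 2×1) = 2
f[4] = max(1×3, 2×2, 3×1) = 4
f[5] = max(1×4, 2×3, 3×2, 4×1) = 6
f[6] = max(1×6, 2×4, 3×3, 4×2, 5×1) = 9
f[7] = max(1×9, 2×6, 3×4, 4×3, 5×2, 6×1) = 12
f[8] = max(1×12, 2×9, 3×6, …, 6×2, 7×1) = 18
f[9] = max(1×18, 2×12, 3×9, …, 7×2, 8×1) = 27
One optimal split: 3 + 3 + 3; product 3×3×3 = 27.

27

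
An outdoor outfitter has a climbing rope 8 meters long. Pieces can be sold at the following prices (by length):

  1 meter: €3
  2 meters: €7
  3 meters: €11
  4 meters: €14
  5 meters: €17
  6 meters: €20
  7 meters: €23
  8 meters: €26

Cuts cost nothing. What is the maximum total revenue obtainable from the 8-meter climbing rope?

29

Build best[k] bottom-up: best[k] = max over allowed piece i of (p[i] + best[k−i]).
best[1] = 3
best[2] = 7
best[3] = 11
best[4] = 14  (first piece 1, then best[3]=11)
best[5] = 18  (first piece 2, then best[3]=11)
best[6] = 22  (first piece 3, then best[3]=11)
best[7] = 25  (first piece 1, then best[6]=22)
best[8] = 29  (first piece 2, then best[6]=22)
One optimal cutting: 3 + 3 + 2 → €11 + €11 + €7 = €29.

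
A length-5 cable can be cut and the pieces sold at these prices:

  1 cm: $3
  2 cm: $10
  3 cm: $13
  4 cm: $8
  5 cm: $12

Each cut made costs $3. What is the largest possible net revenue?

20

Let r[k] be the best obtainable value from length k. For each k, try every first piece i and keep the best of price[i] + r[k−i] minus the 3 cut fee when i<k.
r[1] = 3
r[2] = max(3+3-3, 10+0) = 10
r[3] = max(3+10-3, 10+3-3, 13+0) = 13
r[4] = max(3+13-3, 10+10-3, 13+3-3, 8+0) = 17
r[5] = max(3+17-3, 10+13-3, 13+10-3, 8+3-3, 12+0) = 20
One optimal plan: pieces 3 + 2 (1 cut) → $23 − $3 = $20.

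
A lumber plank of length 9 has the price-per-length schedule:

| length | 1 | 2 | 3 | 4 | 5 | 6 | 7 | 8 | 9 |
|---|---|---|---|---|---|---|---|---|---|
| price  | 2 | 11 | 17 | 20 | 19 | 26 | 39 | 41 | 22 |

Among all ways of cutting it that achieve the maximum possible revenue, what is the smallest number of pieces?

3

Build r[k] bottom-up: r[k] = max over allowed piece i of (p[i] + r[k−i]).
r[1] = 2
r[2] = max(2+2, 11+0) = 11
r[3] = max(2+11, 11+2, 17+0) = 17
r[4] = max(2+17, 11+11, 17+2, 20+0) = 22
r[5] = max(2+22, 11+17, 17+11, 20+2, 19+0) = 28
r[6] = max(2+28, 11+22, 17+17, 20+11, 19+2, 26+0) = 34
r[7] = max(2+34, 11+28, 17+22, …, 26+2, 39+0) = 39
r[8] = max(2+39, 11+34, 17+28, …, 39+2, 41+0) = 45
r[9] = max(2+45, 11+39, 17+34, …, 41+2, 22+0) = 51
Maximum revenue is $51.
Now minimize piece count subject to staying optimal: for each k, pieces[k] = 1 + min over i with p[i]+r[k−i]=r[k] of pieces[k−i].
pieces[6] = 2
pieces[7] = 1
pieces[8] = 3
pieces[9] = 3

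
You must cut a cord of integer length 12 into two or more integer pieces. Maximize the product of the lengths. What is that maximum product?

Fill P[k] for k=2..12: at each k try every first piece i and multiply by the better of (k−i) uncut or P[k−i].
Small cases: P[2]=1, P[3]=2, P[4]=4.
P[5] = 2×max(3,2) = 2×3 = 6
P[6] = 3×max(3,2) = 3×3 = 9
P[7] = 2×max(5,6) = 2×6 = 12
P[8] = 2×max(6,9) = 2×9 = 18
P[9] = 3×max(6,9) = 3×9 = 27
P[10] = 2×max(8,18) = 2×18 = 36
P[11] = 2×max(9,27) = 2×27 = 54
P[12] = 3×max(9,27) = 3×27 = 81
One optimal split: 3 + 3 + 3 + 3; product 3×3×3×3 = 81.

81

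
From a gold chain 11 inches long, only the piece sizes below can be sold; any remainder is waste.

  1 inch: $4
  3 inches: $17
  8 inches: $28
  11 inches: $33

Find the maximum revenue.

59

Consider every possible first cut. r[k] is the best of p[i]+r[k−i] over all sellable i≤k.
r[1] = 4
r[2] = 8  (first piece 1, then r[1]=4)
r[3] = 17
r[4] = 21  (first piece 1, then r[3]=17)
r[5] = 25  (first piece 1, then r[4]=21)
r[6] = 34  (first piece 3, then r[3]=17)
r[7] = 38  (first piece 1, then r[6]=34)
r[8] = 42  (first piece 1, then r[7]=38)
r[9] = 51  (first piece 3, then r[6]=34)
r[10] = 55  (first piece 1, then r[9]=51)
r[11] = 59  (first piece 1, then r[10]=55)
One optimal cutting: 3 + 3 + 3 + 1 + 1 → $59.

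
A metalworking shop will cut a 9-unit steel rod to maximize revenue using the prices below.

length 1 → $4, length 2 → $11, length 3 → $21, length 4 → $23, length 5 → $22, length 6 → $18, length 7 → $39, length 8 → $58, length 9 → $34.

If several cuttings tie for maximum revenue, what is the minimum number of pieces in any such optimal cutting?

Let r[k] be the best obtainable value from length k. For each k, try every first piece i and keep the best of price[i] + r[k−i].
r[1] = 4
r[2] = 11
r[3] = 21
r[4] = 25  (first piece 1, then r[3]=21)
r[5] = 32  (first piece 2, then r[3]=21)
r[6] = 42  (first piece 3, then r[3]=21)
r[7] = 46  (first piece 1, then r[6]=42)
r[8] = 58
r[9] = 63  (first piece 3, then r[6]=42)
Maximum revenue is $63.
Now minimize piece count subject to staying optimal: for each k, pieces[k] = 1 + min over i with p[i]+r[k−i]=r[k] of pieces[k−i].
pieces[6] = 2
pieces[7] = 3
pieces[8] = 1
pieces[9] = 3

3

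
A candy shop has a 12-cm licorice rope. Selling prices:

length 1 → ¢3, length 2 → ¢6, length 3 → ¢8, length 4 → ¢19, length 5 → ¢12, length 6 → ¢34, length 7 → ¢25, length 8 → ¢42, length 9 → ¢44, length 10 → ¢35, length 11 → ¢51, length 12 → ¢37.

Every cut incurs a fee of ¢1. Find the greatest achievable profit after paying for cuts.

Let net[k] be the best obtainable value from length k. For each k, try every first piece i and keep the best of price[i] + net[k−i] minus the 1 cut fee when i<k.
net[1] = 3
net[2] = 6
net[3] = 8  (first piece 1, then net[2]=6)
net[4] = 19
net[5] = 21  (first piece 1, then net[4]=19)
net[6] = 34
net[7] = 36  (first piece 1, then net[6]=34)
net[8] = 42
net[9] = 44  (first piece 1, then net[8]=42)
net[10] = 52  (first piece 4, then net[6]=34)
net[11] = 54  (first piece 1, then net[10]=52)
net[12] = 67  (first piece 6, then net[6]=34)
One optimal plan: pieces 6 + 6 (1 cut) → ¢68 − ¢1 = ¢67.

67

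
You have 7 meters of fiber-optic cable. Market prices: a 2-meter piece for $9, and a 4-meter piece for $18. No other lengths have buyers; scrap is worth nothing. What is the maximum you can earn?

27

Consider every possible first cut. f[k] is the best of p[i]+f[k−i] over all sellable i≤k.
f[1] = 0
f[2] = 9
f[3] = 9
f[4] = max(9+9, 18+0) = 18
f[5] = max(9+9, 18+0) = 18
f[6] = max(9+18, 18+9) = 27
f[7] = max(9+18, 18+9) = 27
One optimal cutting: pieces 2 + 2 + 2 with 1 meter of scrap → $27.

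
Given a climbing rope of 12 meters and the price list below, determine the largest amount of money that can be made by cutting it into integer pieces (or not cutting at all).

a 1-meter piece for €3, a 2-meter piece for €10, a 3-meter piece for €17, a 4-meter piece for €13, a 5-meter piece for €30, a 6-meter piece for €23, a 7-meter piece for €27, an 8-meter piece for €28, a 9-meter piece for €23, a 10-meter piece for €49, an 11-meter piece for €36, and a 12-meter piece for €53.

70

Build r[k] bottom-up: r[k] = max over allowed piece i of (p[i] + r[k−i]).
r[1] = 3
r[2] = max(3+3, 10+0) = 10
r[3] = max(3+10, 10+3, 17+0) = 17
r[4] = max(3+17, 10+10, 17+3, 13+0) = 20
r[5] = max(3+20, 10+17, 17+10, 13+3, 30+0) = 30
r[6] = max(3+30, 10+20, 17+17, 13+10, 30+3, 23+0) = 34
r[7] = max(3+34, 10+30, 17+20, …, 23+3, 27+0) = 40
r[8] = max(3+40, 10+34, 17+30, …, 27+3, 28+0) = 47
r[9] = max(3+47, 10+40, 17+34, …, 28+3, 23+0) = 51
r[10] = max(3+51, 10+47, 17+40, …, 23+3, 49+0) = 60
r[11] = max(3+60, 10+51, 17+47, …, 49+3, 36+0) = 64
r[12] = max(3+64, 10+60, 17+51, …, 36+3, 53+0) = 70
One optimal cutting: 5 + 5 + 2 → €30 + €30 + €10 = €70.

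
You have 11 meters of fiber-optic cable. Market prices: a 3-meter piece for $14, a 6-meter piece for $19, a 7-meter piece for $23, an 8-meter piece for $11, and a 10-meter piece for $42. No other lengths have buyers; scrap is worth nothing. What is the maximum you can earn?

42

Consider every possible first cut. best[k] is the best of p[i]+best[k−i] over all sellable i≤k.
best[1] = 0
best[2] = 0
best[3] = 14
best[4] = 14
best[5] = 14
best[6] = max(14+14, 19+0) = 28
best[7] = max(14+14, 19+0, 23+0) = 28
best[8] = max(14+14, 19+0, 23+0, 11+0) = 28
best[9] = max(14+28, 19+14, 23+0, 11+0) = 42
best[10] = max(14+28, 19+14, 23+14, 11+0, 42+0) = 42
best[11] = max(14+28, 19+14, 23+14, 11+14, 42+0) = 42
One optimal cutting: pieces 3 + 3 + 3 with 2 meters of scrap → $42.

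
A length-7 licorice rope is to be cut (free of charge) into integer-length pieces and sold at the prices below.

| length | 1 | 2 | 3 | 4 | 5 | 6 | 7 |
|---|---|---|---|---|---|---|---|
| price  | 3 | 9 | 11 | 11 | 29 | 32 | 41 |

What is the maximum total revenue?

41

Consider every possible first cut. r[k] is the best of p[i]+r[k−i] over all sellable i≤k.
r[1] = 3
r[2] = max(3+3, 9+0) = 9
r[3] = max(3+9, 9+3, 11+0) = 12
r[4] = max(3+12, 9+9, 11+3, 11+0) = 18
r[5] = max(3+18, 9+12, 11+9, 11+3, 29+0) = 29
r[6] = max(3+29, 9+18, 11+12, 11+9, 29+3, 32+0) = 32
r[7] = max(3+32, 9+29, 11+18, …, 32+3, 41+0) = 41
Best is to sell the whole 7-cm piece uncut for ¢41.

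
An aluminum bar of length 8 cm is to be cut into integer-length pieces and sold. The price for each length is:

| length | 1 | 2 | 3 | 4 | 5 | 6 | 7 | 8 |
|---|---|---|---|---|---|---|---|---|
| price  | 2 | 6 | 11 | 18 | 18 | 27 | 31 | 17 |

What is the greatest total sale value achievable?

Let r[k] be the best obtainable value from length k. For each k, try every first piece i and keep the best of price[i] + r[k−i].
r[1] = 2
r[2] = 6
r[3] = 11
r[4] = 18
r[5] = 20  (first piece 1, then r[4]=18)
r[6] = 27
r[7] = 31
r[8] = 36  (first piece 4, then r[4]=18)
One optimal cutting: 4 + 4 → $18 + $18 = $36.

36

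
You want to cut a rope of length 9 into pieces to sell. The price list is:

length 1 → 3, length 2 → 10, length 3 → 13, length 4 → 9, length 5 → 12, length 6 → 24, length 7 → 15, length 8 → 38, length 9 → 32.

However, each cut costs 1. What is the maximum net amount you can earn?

40

Build v[k] bottom-up: v[k] = max over allowed piece i of (p[i] + v[k−i]) − 1 per cut.
v[1] = 3
v[2] = 10
v[3] = 13
v[4] = 19  (first piece 2, then v[2]=10)
v[5] = 22  (first piece 2, then v[3]=13)
v[6] = 28  (first piece 2, then v[4]=19)
v[7] = 31  (first piece 2, then v[5]=22)
v[8] = 38
v[9] = 40  (first piece 1, then v[8]=38)
One optimal plan: pieces 8 + 1 (1 cut) → 41 − 1 = 40.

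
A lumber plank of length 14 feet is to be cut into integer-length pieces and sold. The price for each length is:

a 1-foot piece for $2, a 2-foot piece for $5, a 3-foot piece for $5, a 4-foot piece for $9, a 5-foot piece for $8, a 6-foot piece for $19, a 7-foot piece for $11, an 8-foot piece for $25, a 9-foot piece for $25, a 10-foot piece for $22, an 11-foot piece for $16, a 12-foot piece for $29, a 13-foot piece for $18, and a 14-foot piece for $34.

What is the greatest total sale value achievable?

Let r[k] be the best obtainable value from length k. For each k, try every first piece i and keep the best of price[i] + r[k−i].
r[1] = 2
r[2] = 5
r[3] = 7  (first piece 1, then r[2]=5)
r[4] = 10  (first piece 2, then r[2]=5)
r[5] = 12  (first piece 1, then r[4]=10)
r[6] = 19
r[7] = 21  (first piece 1, then r[6]=19)
r[8] = 25
r[9] = 27  (first piece 1, then r[8]=25)
r[10] = 30  (first piece 2, then r[8]=25)
r[11] = 32  (first piece 1, then r[10]=30)
r[12] = 38  (first piece 6, then r[6]=19)
r[13] = 40  (first piece 1, then r[12]=38)
r[14] = 44  (first piece 6, then r[8]=25)
One optimal cutting: 8 + 6 → $25 + $19 = $44.

44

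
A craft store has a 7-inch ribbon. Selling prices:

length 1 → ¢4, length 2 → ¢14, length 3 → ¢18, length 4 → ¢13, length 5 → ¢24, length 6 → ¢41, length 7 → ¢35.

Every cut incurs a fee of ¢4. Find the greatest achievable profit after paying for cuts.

41

Build net[k] bottom-up: net[k] = max over allowed piece i of (p[i] + net[k−i]) − 4 per cut.
net[1] = 4
net[2] = max(4+4-4, 14+0) = 14
net[3] = max(4+14-4, 14+4-4, 18+0) = 18
net[4] = max(4+18-4, 14+14-4, 18+4-4, 13+0) = 24
net[5] = max(4+24-4, 14+18-4, 18+14-4, 13+4-4, 24+0) = 28
net[6] = max(4+28-4, 14+24-4, 18+18-4, 13+14-4, 24+4-4, 41+0) = 41
net[7] = max(4+41-4, 14+28-4, 18+24-4, …, 41+4-4, 35+0) = 41
One optimal plan: pieces 6 + 1 (1 cut) → ¢45 − ¢4 = ¢41.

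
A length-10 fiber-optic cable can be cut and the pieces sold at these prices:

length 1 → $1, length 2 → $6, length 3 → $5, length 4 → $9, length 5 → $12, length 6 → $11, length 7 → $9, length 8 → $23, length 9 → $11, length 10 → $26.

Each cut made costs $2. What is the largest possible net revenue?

Let r[k] be the best obtainable value from length k. For each k, try every first piece i and keep the best of price[i] + r[k−i] minus the 2 cut fee when i<k.
r[1] = 1
r[2] = 6
r[3] = 5  (first piece 1, then r[2]=6)
r[4] = 10  (first piece 2, then r[2]=6)
r[5] = 12
r[6] = 14  (first piece 2, then r[4]=10)
r[7] = 16  (first piece 2, then r[5]=12)
r[8] = 23
r[9] = 22  (first piece 1, then r[8]=23)
r[10] = 27  (first piece 2, then r[8]=23)
One optimal plan: pieces 8 + 2 (1 cut) → $29 − $2 = $27.

27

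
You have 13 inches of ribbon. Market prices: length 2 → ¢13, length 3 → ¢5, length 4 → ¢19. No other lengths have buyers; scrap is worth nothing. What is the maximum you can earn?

78

Consider every possible first cut. r[k] is the best of p[i]+r[k−i] over all sellable i≤k.
r[1] = 0
r[2] = 13
r[3] = 13
r[4] = 26  (first piece 2, then r[2]=13)
r[5] = 26
r[6] = 39  (first piece 2, then r[4]=26)
r[7] = 39
r[8] = 52  (first piece 2, then r[6]=39)
r[9] = 52
r[10] = 65  (first piece 2, then r[8]=52)
r[11] = 65
r[12] = 78  (first piece 2, then r[10]=65)
r[13] = 78
One optimal cutting: pieces 2 + 2 + 2 + 2 + 2 + 2 with 1 inch of scrap → ¢78.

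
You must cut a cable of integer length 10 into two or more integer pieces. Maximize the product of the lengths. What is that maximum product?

36

Define prod[k] = max over 1≤i<k of i · max(k−i, prod[k−i]); the inner max lets the remainder stay uncut if that's better.
Small cases: prod[2]=1, prod[3]=2.
prod[4] = max(1×3, 2×2, 3×1) = 4
prod[5] = max(1×4, 2×3, 3×2, 4×1) = 6
prod[6] = max(1×6, 2×4, 3×3, 4×2, 5×1) = 9
prod[7] = max(1×9, 2×6, 3×4, 4×3, 5×2, 6×1) = 12
prod[8] = max(1×12, 2×9, 3×6, …, 6×2, 7×1) = 18
prod[9] = max(1×18, 2×12, 3×9, …, 7×2, 8×1) = 27
prod[10] = max(1×27, 2×18, 3×12, …, 8×2, 9×1) = 36
One optimal split: 3 + 3 + 2 + 2; product 3×3×2×2 = 36.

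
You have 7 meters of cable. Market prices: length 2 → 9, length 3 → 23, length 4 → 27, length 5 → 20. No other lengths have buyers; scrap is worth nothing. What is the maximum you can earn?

50

Build best[k] bottom-up: best[k] = max over allowed piece i of (p[i] + best[k−i]).
best[1] = 0
best[2] = 9
best[3] = max(9+0, 23+0) = 23
best[4] = max(9+9, 23+0, 27+0) = 27
best[5] = max(9+23, 23+9, 27+0, 20+0) = 32
best[6] = max(9+27, 23+23, 27+9, 20+0) = 46
best[7] = max(9+32, 23+27, 27+23, 20+9) = 50
One optimal cutting: 4 + 3 → 50.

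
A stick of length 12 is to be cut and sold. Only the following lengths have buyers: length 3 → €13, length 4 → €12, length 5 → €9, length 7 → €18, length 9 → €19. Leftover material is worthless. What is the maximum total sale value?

Build r[k] bottom-up: r[k] = max over allowed piece i of (p[i] + r[k−i]).
r[1] = 0
r[2] = 0
r[3] = 13
r[4] = max(13+0, 12+0) = 13
r[5] = max(13+0, 12+0, 9+0) = 13
r[6] = max(13+13, 12+0, 9+0) = 26
r[7] = max(13+13, 12+13, 9+0, 18+0) = 26
r[8] = max(13+13, 12+13, 9+13, 18+0) = 26
r[9] = max(13+26, 12+13, 9+13, 18+0, 19+0) = 39
r[10] = max(13+26, 12+26, 9+13, 18+13, 19+0) = 39
r[11] = max(13+26, 12+26, 9+26, 18+13, 19+0) = 39
r[12] = max(13+39, 12+26, 9+26, 18+13, 19+13) = 52
One optimal cutting: 3 + 3 + 3 + 3 → €52.

52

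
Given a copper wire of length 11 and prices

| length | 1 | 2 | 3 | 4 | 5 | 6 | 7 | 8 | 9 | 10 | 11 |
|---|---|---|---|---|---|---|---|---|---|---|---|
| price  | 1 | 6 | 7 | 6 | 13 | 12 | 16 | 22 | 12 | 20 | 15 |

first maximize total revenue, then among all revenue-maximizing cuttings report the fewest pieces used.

Consider every possible first cut. r[k] is the best of p[i]+r[k−i] over all sellable i≤k.
r[1] = 1
r[2] = 6
r[3] = 7  (first piece 1, then r[2]=6)
r[4] = 12  (first piece 2, then r[2]=6)
r[5] = 13  (first piece 1, then r[4]=12)
r[6] = 18  (first piece 2, then r[4]=12)
r[7] = 19  (first piece 1, then r[6]=18)
r[8] = 24  (first piece 2, then r[6]=18)
r[9] = 25  (first piece 1, then r[8]=24)
r[10] = 30  (first piece 2, then r[8]=24)
r[11] = 31  (first piece 1, then r[10]=30)
Maximum revenue is €31.
Now minimize piece count subject to staying optimal: for each k, pieces[k] = 1 + min over i with p[i]+r[k−i]=r[k] of pieces[k−i].
pieces[8] = 4
pieces[9] = 3
pieces[10] = 5
pieces[11] = 4

4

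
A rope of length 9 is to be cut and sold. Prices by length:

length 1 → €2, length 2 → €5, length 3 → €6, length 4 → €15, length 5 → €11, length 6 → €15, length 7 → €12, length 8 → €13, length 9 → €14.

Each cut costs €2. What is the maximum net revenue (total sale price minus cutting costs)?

28

Build r[k] bottom-up: r[k] = max over allowed piece i of (p[i] + r[k−i]) − 2 per cut.
r[1] = 2
r[2] = 5
r[3] = 6
r[4] = 15
r[5] = 15  (first piece 1, then r[4]=15)
r[6] = 18  (first piece 2, then r[4]=15)
r[7] = 19  (first piece 3, then r[4]=15)
r[8] = 28  (first piece 4, then r[4]=15)
r[9] = 28  (first piece 1, then r[8]=28)
One optimal plan: pieces 4 + 4 + 1 (2 cuts) → €32 − €4 = €28.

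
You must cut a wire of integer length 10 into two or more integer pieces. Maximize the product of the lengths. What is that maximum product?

Fill prod[k] for k=2..10: at each k try every first piece i and multiply by the better of (k−i) uncut or prod[k−i].
prod[2] = 1·max(1,0) = 1·1 = 1
prod[3] = max(1·2, 2·1) = 2
prod[4] = max(1·3, 2·2, 3·1) = 4
prod[5] = max(1·4, 2·3, 3·2, 4·1) = 6
prod[6] = max(1·6, 2·4, 3·3, 4·2, 5·1) = 9
prod[7] = max(1·9, 2·6, 3·4, 4·3, 5·2, 6·1) = 12
prod[8] = max(1·12, 2·9, 3·6, …, 6·2, 7·1) = 18
prod[9] = max(1·18, 2·12, 3·9, …, 7·2, 8·1) = 27
prod[10] = max(1·27, 2·18, 3·12, …, 8·2, 9·1) = 36
One optimal split: 3 + 3 + 2 + 2; product 3·3·2·2 = 36.

36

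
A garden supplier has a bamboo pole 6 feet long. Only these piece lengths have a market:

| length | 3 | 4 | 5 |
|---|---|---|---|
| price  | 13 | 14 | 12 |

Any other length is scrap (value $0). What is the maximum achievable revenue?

Let f[k] be the best obtainable value from length k. For each k, try every first piece i and keep the best of price[i] + f[k−i].
f[1] = 0
f[2] = 0
f[3] = 13
f[4] = max(13+0, 14+0) = 14
f[5] = max(13+0, 14+0, 12+0) = 14
f[6] = max(13+13, 14+0, 12+0) = 26
One optimal cutting: 3 + 3 → $26.

26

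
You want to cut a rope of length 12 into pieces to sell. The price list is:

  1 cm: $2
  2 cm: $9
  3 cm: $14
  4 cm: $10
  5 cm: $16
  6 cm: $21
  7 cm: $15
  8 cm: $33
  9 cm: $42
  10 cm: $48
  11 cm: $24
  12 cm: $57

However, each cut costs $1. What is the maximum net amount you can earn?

57

Build net[k] bottom-up: net[k] = max over allowed piece i of (p[i] + net[k−i]) − 1 per cut.
net[1] = 2
net[2] = max(2+2-1, 9+0) = 9
net[3] = max(2+9-1, 9+2-1, 14+0) = 14
net[4] = max(2+14-1, 9+9-1, 14+2-1, 10+0) = 17
net[5] = max(2+17-1, 9+14-1, 14+9-1, 10+2-1, 16+0) = 22
net[6] = max(2+22-1, 9+17-1, 14+14-1, 10+9-1, 16+2-1, 21+0) = 27
net[7] = max(2+27-1, 9+22-1, 14+17-1, …, 21+2-1, 15+0) = 30
net[8] = max(2+30-1, 9+27-1, 14+22-1, …, 15+2-1, 33+0) = 35
net[9] = max(2+35-1, 9+30-1, 14+27-1, …, 33+2-1, 42+0) = 42
net[10] = max(2+42-1, 9+35-1, 14+30-1, …, 42+2-1, 48+0) = 48
net[11] = max(2+48-1, 9+42-1, 14+35-1, …, 48+2-1, 24+0) = 50
net[12] = max(2+50-1, 9+48-1, 14+42-1, …, 24+2-1, 57+0) = 57
Best is to make no cuts and sell whole for $57.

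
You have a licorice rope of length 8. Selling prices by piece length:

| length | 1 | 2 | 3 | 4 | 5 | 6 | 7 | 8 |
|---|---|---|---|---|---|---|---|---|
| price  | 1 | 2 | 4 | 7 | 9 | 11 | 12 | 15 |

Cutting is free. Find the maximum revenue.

15

Consider every possible first cut. best[k] is the best of p[i]+best[k−i] over all sellable i≤k.
best[1] = 1
best[2] = 2  (first piece 1, then best[1]=1)
best[3] = 4
best[4] = 7
best[5] = 9
best[6] = 11
best[7] = 12  (first piece 1, then best[6]=11)
best[8] = 15
Best is to sell the whole 8-cm piece uncut for ¢15.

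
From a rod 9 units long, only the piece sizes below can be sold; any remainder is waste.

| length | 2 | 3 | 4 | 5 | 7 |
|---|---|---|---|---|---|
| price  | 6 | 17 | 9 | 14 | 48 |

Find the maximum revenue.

54

Build best[k] bottom-up: best[k] = max over allowed piece i of (p[i] + best[k−i]).
best[1] = 0
best[2] = 6
best[3] = 17
best[4] = 17
best[5] = 23  (first piece 2, then best[3]=17)
best[6] = 34  (first piece 3, then best[3]=17)
best[7] = 48
best[8] = 48
best[9] = 54  (first piece 2, then best[7]=48)
One optimal cutting: 7 + 2 → 54.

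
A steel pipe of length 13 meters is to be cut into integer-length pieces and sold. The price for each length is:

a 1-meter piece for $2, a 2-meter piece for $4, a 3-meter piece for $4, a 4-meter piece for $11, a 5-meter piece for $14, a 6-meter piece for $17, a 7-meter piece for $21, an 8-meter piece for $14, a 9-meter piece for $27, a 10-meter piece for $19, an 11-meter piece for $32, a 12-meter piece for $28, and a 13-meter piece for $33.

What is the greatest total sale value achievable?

38

Let R[k] be the best obtainable value from length k. For each k, try every first piece i and keep the best of price[i] + R[k−i].
R[1] = 2
R[2] = 4  (first piece 1, then R[1]=2)
R[3] = 6  (first piece 1, then R[2]=4)
R[4] = 11
R[5] = 14
R[6] = 17
R[7] = 21
R[8] = 23  (first piece 1, then R[7]=21)
R[9] = 27
R[10] = 29  (first piece 1, then R[9]=27)
R[11] = 32  (first piece 4, then R[7]=21)
R[12] = 35  (first piece 5, then R[7]=21)
R[13] = 38  (first piece 4, then R[9]=27)
One optimal cutting: 9 + 4 → $27 + $11 = $38.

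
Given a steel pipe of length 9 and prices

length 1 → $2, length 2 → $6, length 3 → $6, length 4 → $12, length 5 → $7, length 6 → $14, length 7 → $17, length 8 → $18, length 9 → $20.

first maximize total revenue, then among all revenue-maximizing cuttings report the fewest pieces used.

Build r[k] bottom-up: r[k] = max over allowed piece i of (p[i] + r[k−i]).
r[1] = 2
r[2] = 6
r[3] = 8  (first piece 1, then r[2]=6)
r[4] = 12  (first piece 2, then r[2]=6)
r[5] = 14  (first piece 1, then r[4]=12)
r[6] = 18  (first piece 2, then r[4]=12)
r[7] = 20  (first piece 1, then r[6]=18)
r[8] = 24  (first piece 2, then r[6]=18)
r[9] = 26  (first piece 1, then r[8]=24)
Maximum revenue is $26.
Now minimize piece count subject to staying optimal: for each k, pieces[k] = 1 + min over i with p[i]+r[k−i]=r[k] of pieces[k−i].
pieces[6] = 2
pieces[7] = 3
pieces[8] = 2
pieces[9] = 3

3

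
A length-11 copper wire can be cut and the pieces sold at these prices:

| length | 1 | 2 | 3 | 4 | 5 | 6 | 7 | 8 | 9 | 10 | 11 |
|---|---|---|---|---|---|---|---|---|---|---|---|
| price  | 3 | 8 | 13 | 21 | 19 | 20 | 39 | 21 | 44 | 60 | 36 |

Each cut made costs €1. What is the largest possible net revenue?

62

Let r[k] be the best obtainable value from length k. For each k, try every first piece i and keep the best of price[i] + r[k−i] minus the 1 cut fee when i<k.
r[1] = 3
r[2] = max(3+3-1, 8+0) = 8
r[3] = max(3+8-1, 8+3-1, 13+0) = 13
r[4] = max(3+13-1, 8+8-1, 13+3-1, 21+0) = 21
r[5] = max(3+21-1, 8+13-1, 13+8-1, 21+3-1, 19+0) = 23
r[6] = max(3+23-1, 8+21-1, 13+13-1, 21+8-1, 19+3-1, 20+0) = 28
r[7] = max(3+28-1, 8+23-1, 13+21-1, …, 20+3-1, 39+0) = 39
r[8] = max(3+39-1, 8+28-1, 13+23-1, …, 39+3-1, 21+0) = 41
r[9] = max(3+41-1, 8+39-1, 13+28-1, …, 21+3-1, 44+0) = 46
r[10] = max(3+46-1, 8+41-1, 13+39-1, …, 44+3-1, 60+0) = 60
r[11] = max(3+60-1, 8+46-1, 13+41-1, …, 60+3-1, 36+0) = 62
One optimal plan: pieces 10 + 1 (1 cut) → €63 − €1 = €62.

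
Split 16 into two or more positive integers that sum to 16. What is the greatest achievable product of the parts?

Let prod[k] be the best product for length k (with at least one cut). For each first piece i, the rest contributes max(k−i, prod[k−i]).
Small cases: prod[2]=1, prod[3]=2, prod[4]=4, prod[5]=6, prod[6]=9, prod[7]=12, prod[8]=18.
prod[9] = 3·max(6,9) = 3·9 = 27
prod[10] = 2·max(8,18) = 2·18 = 36
prod[11] = 2·max(9,27) = 2·27 = 54
prod[12] = 3·max(9,27) = 3·27 = 81
prod[13] = 2·max(11,54) = 2·54 = 108
prod[14] = 2·max(12,81) = 2·81 = 162
prod[15] = 3·max(12,81) = 3·81 = 243
prod[16] = 2·max(14,162) = 2·162 = 324
One optimal split: 3 + 3 + 3 + 3 + 2 + 2; product 3·3·3·3·2·2 = 324.

324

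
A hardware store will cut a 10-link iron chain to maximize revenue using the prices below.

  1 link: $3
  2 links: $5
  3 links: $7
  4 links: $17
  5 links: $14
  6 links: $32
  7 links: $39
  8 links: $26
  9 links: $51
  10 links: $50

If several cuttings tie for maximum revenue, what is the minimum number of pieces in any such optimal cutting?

2

Let r[k] be the best obtainable value from length k. For each k, try every first piece i and keep the best of price[i] + r[k−i].
r[1] = 3
r[2] = 6  (first piece 1, then r[1]=3)
r[3] = 9  (first piece 1, then r[2]=6)
r[4] = 17
r[5] = 20  (first piece 1, then r[4]=17)
r[6] = 32
r[7] = 39
r[8] = 42  (first piece 1, then r[7]=39)
r[9] = 51
r[10] = 54  (first piece 1, then r[9]=51)
Maximum revenue is $54.
Now minimize piece count subject to staying optimal: for each k, pieces[k] = 1 + min over i with p[i]+r[k−i]=r[k] of pieces[k−i].
pieces[7] = 1
pieces[8] = 2
pieces[9] = 1
pieces[10] = 2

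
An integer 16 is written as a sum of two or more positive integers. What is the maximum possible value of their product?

324

Fill prod[k] for k=2..16: at each k try every first piece i and multiply by the better of (k−i) uncut or prod[k−i].
prod[2] = 1*max(1,0) = 1*1 = 1
prod[3] = 1*max(2,1) = 1*2 = 2
prod[4] = 2*max(2,1) = 2*2 = 4
prod[5] = 2*max(3,2) = 2*3 = 6
prod[6] = 3*max(3,2) = 3*3 = 9
prod[7] = 2*max(5,6) = 2*6 = 12
prod[8] = 2*max(6,9) = 2*9 = 18
prod[9] = 3*max(6,9) = 3*9 = 27
prod[10] = 2*max(8,18) = 2*18 = 36
prod[11] = 2*max(9,27) = 2*27 = 54
prod[12] = 3*max(9,27) = 3*27 = 81
prod[13] = 2*max(11,54) = 2*54 = 108
prod[14] = 2*max(12,81) = 2*81 = 162
prod[15] = 3*max(12,81) = 3*81 = 243
prod[16] = 2*max(14,162) = 2*162 = 324
One optimal split: 3 + 3 + 3 + 3 + 2 + 2; product 3*3*3*3*2*2 = 324.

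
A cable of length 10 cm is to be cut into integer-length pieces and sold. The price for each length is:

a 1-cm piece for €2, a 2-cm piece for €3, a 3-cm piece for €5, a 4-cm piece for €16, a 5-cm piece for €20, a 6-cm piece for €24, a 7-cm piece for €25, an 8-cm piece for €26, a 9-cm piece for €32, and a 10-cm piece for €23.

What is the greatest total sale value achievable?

40

Build v[k] bottom-up: v[k] = max over allowed piece i of (p[i] + v[k−i]).
v[1] = 2
v[2] = max(2+2, 3+0) = 4
v[3] = max(2+4, 3+2, 5+0) = 6
v[4] = max(2+6, 3+4, 5+2, 16+0) = 16
v[5] = max(2+16, 3+6, 5+4, 16+2, 20+0) = 20
v[6] = max(2+20, 3+16, 5+6, 16+4, 20+2, 24+0) = 24
v[7] = max(2+24, 3+20, 5+16, …, 24+2, 25+0) = 26
v[8] = max(2+26, 3+24, 5+20, …, 25+2, 26+0) = 32
v[9] = max(2+32, 3+26, 5+24, …, 26+2, 32+0) = 36
v[10] = max(2+36, 3+32, 5+26, …, 32+2, 23+0) = 40
One optimal cutting: 6 + 4 → €24 + €16 = €40.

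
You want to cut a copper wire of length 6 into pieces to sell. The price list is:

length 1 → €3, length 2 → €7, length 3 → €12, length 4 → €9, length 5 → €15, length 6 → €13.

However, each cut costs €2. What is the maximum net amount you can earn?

22

Build r[k] bottom-up: r[k] = max over allowed piece i of (p[i] + r[k−i]) − 2 per cut.
r[1] = 3
r[2] = 7
r[3] = 12
r[4] = 13  (first piece 1, then r[3]=12)
r[5] = 17  (first piece 2, then r[3]=12)
r[6] = 22  (first piece 3, then r[3]=12)
One optimal plan: pieces 3 + 3 (1 cut) → €24 − €2 = €22.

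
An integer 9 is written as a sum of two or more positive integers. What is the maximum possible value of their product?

Let g[k] be the best product for length k (with at least one cut). For each first piece i, the rest contributes max(k−i, g[k−i]).
g[2] = 1·max(1,0) = 1·1 = 1
g[3] = 1·max(2,1) = 1·2 = 2
g[4] = 2·max(2,1) = 2·2 = 4
g[5] = 2·max(3,2) = 2·3 = 6
g[6] = 3·max(3,2) = 3·3 = 9
g[7] = 2·max(5,6) = 2·6 = 12
g[8] = 2·max(6,9) = 2·9 = 18
g[9] = 3·max(6,9) = 3·9 = 27
One optimal split: 3 + 3 + 3; product 3·3·3 = 27.

27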